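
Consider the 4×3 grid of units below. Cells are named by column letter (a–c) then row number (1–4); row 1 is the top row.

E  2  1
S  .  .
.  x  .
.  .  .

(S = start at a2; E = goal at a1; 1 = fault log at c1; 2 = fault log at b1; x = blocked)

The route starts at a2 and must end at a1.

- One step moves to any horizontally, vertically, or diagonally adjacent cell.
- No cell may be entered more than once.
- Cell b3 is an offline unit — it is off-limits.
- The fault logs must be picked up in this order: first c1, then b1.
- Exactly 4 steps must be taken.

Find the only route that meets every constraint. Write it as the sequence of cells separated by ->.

a2 -> b2 -> c1 -> b1 -> a1

The waypoints must appear in the order c1, b1, with no cell reused.
Route from a2: right 1 to b2, up-right 1 to c1, left 2 to a1 — 4 moves in all.
Check: order respected (1 at step 2, 2 at step 3); 4 moves as required.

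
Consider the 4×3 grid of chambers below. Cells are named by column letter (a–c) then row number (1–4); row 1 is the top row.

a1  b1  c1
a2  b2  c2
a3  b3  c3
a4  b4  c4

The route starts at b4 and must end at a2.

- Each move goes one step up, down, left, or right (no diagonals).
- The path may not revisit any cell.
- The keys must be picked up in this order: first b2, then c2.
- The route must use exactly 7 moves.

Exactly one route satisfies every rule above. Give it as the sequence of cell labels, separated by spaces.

b4 b3 b2 c2 c1 b1 a1 a2

The waypoints must appear in the order b2, c2, with no cell reused.
Route from b4: 2× up (reaching b2), right to c2, up to c1, 2× left (reaching a1), down to a2 — 7 moves in all.
Check: order respected (b2 at step 2, c2 at step 3); 7 moves as required.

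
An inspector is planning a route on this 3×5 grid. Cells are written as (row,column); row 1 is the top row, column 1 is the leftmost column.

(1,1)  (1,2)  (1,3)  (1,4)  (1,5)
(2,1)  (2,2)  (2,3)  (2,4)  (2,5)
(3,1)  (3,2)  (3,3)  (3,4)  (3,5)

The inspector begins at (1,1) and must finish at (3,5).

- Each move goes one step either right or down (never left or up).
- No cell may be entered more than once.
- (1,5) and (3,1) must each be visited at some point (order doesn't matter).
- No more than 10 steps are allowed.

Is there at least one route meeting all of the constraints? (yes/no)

(3,1) is below but to the left of (1,5): going (1,5) → (3,1) would need a leftward move and (3,1) → (1,5) an upward move, so no right/down-only route can visit both required cells.

no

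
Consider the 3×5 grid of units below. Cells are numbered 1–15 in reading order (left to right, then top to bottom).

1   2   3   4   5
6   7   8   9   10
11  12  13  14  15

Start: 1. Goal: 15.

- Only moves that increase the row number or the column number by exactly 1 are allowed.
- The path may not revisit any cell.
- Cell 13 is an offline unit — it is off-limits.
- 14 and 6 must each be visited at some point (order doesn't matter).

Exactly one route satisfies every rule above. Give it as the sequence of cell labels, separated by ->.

1 -> 6 -> 7 -> 8 -> 9 -> 14 -> 15

Moves only go right or down, so the column and row indices never decrease.
Route from 1: down 1 to 6, right 3 to 9, down 1 to 14, right 1 to 15 — 6 moves in all.
Check: all required cells visited.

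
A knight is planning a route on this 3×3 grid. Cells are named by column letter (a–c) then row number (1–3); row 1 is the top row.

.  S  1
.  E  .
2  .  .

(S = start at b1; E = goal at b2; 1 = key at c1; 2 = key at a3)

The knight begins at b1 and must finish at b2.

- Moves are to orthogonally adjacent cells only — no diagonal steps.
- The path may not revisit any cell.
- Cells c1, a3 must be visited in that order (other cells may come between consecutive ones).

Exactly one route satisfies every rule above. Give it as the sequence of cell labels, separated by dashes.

b1 - c1 - c2 - c3 - b3 - a3 - a2 - b2

The waypoints must appear in the order c1, a3, with no cell reused.
Route from b1: right to c1, 2× down (reaching c3), 2× left (reaching a3), up to a2, right to b2 — 7 moves in all.
Check: order respected (1 at step 1, 2 at step 5).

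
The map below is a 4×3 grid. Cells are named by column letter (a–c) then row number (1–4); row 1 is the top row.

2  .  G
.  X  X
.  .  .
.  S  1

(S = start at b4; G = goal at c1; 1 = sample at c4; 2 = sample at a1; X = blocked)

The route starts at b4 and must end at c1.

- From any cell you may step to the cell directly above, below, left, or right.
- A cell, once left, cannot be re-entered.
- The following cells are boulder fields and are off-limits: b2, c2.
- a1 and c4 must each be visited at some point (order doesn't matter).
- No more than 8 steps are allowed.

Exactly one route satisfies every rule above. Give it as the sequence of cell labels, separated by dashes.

b4 - c4 - c3 - b3 - a3 - a2 - a1 - b1 - c1

Any route must reach a1 and c4 and still end at c1 within 8 moves, so the order of the required stops is forced.
Route from b4: right to c4, up to c3, 2× left (reaching a3), 2× up (reaching a1), 2× right (reaching c1) — 8 moves in all.
Check: all required cells visited; 8 ≤ 8 moves.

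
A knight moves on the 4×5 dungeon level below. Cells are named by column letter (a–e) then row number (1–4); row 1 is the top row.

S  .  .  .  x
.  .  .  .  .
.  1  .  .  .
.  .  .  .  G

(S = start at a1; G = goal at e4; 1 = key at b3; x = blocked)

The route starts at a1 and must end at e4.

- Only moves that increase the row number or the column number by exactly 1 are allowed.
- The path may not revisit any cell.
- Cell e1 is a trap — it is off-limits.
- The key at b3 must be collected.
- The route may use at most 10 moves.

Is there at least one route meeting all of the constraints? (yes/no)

One route that works: a1 → a2 → a3 → b3 → b4 → c4 → d4 → e4.

yes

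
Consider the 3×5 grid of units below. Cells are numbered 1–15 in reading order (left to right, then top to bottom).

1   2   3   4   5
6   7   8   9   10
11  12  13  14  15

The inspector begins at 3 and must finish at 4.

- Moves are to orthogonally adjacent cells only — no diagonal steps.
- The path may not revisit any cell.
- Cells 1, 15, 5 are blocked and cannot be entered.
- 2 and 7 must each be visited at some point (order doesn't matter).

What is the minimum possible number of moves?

5

Any route passes through 2 and 7 in some order between 3 and 4. Summing Manhattan distances along each leg and taking the cheapest ordering (3 → 2 → 7 → 4) gives a lower bound of 1 + 1 + 3 = 5 moves.
A route of 5 moves achieves this: 3 → 2 → 7 → 8 → 9 → 4.
Since 5 matches the lower bound, it is optimal.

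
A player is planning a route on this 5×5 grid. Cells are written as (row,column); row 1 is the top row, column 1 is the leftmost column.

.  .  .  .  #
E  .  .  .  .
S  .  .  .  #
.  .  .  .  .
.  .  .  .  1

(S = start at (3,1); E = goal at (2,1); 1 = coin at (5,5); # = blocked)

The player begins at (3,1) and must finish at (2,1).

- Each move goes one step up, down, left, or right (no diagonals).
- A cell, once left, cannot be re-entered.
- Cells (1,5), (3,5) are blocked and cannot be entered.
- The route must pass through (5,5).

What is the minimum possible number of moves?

Any route passes through (5,5) somewhere between (3,1) and (2,1). Summing Manhattan distances along the two legs ((3,1) → (5,5) → (2,1)) gives a lower bound of 6 + 7 = 13 moves.
A route of 13 moves achieves this: (3,1) → (4,1) → (5,1) → (5,2) → (5,3) → (5,4) → (5,5) → (4,5) → (4,4) → (3,4) → (2,4) → (2,3) → (2,2) → (2,1).
Since 13 matches the lower bound, it is optimal.

13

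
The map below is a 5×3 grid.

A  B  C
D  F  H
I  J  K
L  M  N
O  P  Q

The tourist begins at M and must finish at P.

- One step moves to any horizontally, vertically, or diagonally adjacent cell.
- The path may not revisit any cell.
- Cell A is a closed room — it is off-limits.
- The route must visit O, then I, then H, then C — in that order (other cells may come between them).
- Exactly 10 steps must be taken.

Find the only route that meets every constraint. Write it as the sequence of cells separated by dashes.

The waypoints must appear in the order O, I, H, C, with no cell reused.
Route from M: down-left 1 to O, up 2 to I, right 1 to J, up-right 1 to H, up 1 to C, down-left 1 to F, down-right 1 to K, down 1 to N, down-left 1 to P — 10 moves in all.
Check: order respected (O at step 1, I at step 3, H at step 5, C at step 6); 10 moves as required.

M - O - L - I - J - H - C - F - K - N - P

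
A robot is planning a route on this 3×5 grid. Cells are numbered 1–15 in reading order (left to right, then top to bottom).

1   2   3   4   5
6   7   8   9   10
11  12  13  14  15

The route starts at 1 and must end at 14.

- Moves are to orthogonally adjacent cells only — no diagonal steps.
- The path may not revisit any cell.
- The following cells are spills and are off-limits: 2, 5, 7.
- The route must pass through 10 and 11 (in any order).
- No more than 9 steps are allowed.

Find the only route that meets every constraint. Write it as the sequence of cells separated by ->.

1 -> 6 -> 11 -> 12 -> 13 -> 8 -> 9 -> 10 -> 15 -> 14

Any route must reach 10 and 11 and still end at 14 within 9 moves, so the order of the required stops is forced.
Route from 1: down 2 to 11, right 2 to 13, up 1 to 8, right 2 to 10, down 1 to 15, left 1 to 14 — 9 moves in all.
Check: all required cells visited; 9 ≤ 9 moves.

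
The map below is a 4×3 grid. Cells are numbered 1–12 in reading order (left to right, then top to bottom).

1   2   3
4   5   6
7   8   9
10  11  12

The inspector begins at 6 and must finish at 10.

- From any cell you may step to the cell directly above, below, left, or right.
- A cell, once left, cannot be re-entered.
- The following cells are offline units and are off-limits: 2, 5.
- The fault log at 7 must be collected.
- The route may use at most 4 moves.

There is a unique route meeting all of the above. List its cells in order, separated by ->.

Any route must reach 7 and still end at 10 within 4 moves, so the order of the required stops is forced.
Route from 6: down to 9, 2× left (reaching 7), down to 10 — 4 moves in all.
Check: all required cells visited; 4 ≤ 4 moves.

6 -> 9 -> 8 -> 7 -> 10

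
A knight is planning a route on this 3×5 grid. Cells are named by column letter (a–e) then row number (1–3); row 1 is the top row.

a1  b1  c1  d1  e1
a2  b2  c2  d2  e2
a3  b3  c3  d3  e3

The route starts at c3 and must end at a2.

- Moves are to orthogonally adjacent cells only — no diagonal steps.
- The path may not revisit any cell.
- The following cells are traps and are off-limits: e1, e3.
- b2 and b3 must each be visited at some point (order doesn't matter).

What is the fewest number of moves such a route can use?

3

Any route passes through b2 and b3 in some order between c3 and a2. Summing Manhattan distances along each leg and taking the cheapest ordering (c3 → b3 → b2 → a2) gives a lower bound of 1 + 1 + 1 = 3 moves.
A route of 3 moves achieves this: c3 → b3 → b2 → a2.
Since 3 matches the lower bound, it is optimal.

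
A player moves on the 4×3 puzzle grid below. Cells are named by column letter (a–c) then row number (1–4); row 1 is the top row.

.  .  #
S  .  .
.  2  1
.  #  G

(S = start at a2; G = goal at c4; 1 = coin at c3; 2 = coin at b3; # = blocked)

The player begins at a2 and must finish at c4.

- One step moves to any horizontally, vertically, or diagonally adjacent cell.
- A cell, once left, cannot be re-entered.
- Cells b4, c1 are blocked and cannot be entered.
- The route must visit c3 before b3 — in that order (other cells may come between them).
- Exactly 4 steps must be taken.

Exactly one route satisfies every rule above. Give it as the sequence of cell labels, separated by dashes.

The waypoints must appear in the order c3, b3, with no cell reused.
Route from a2: right to b2, down-right to c3, left to b3, down-right to c4 — 4 moves in all.
Check: order respected (1 at step 2, 2 at step 3); 4 moves as required.

a2 - b2 - c3 - b3 - c4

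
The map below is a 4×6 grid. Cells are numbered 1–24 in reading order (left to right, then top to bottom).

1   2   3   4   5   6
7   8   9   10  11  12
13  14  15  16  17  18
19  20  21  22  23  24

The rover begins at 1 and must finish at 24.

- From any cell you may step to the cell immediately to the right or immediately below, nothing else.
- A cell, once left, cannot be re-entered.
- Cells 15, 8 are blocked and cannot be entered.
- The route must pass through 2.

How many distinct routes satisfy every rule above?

16

A right/down-only route from 1 to 24 makes exactly 3 down-moves and 5 right-moves in some order.
With no other constraints that would be C(8,3) = 56 routes.
Split at 2 and multiply the segment counts (each segment already excludes blocked cells): 1→2: 1; 2→24: 16; product = 16.
That gives 16 routes.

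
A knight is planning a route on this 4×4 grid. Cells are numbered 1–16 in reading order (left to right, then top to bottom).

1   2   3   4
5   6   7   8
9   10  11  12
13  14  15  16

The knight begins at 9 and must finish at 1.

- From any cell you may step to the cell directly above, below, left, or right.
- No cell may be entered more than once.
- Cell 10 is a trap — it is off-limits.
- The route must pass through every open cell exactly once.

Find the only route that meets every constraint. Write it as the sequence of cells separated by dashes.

9 - 13 - 14 - 15 - 16 - 12 - 11 - 7 - 8 - 4 - 3 - 2 - 6 - 5 - 1

Need to visit all 15 open cells exactly once, starting at 9 and ending at 1.
Cell 16 has only two open neighbours (12 and 15), so the path must pass straight through it: one of those is the cell it's entered from and the other is where it exits.
Route from 9: down 1 to 13, right 3 to 16, up 1 to 12, left 1 to 11, up 1 to 7, right 1 to 8, up 1 to 4, left 2 to 2, down 1 to 6, left 1 to 5, up 1 to 1 — 14 moves in all.
Check: all 15 open cells covered.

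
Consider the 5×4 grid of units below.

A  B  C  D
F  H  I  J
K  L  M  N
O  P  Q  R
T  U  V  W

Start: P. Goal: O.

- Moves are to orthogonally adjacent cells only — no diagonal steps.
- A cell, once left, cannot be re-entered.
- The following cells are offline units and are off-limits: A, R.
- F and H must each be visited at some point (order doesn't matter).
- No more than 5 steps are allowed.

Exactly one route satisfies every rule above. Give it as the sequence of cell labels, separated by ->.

The budget equals the shortest possible length, so every move has to be on a shortest route through the required cells.
Route from P: 2× up (reaching H), left to F, 2× down (reaching O) — 5 moves in all.
Check: all required cells visited; 5 ≤ 5 moves.

P -> L -> H -> F -> K -> O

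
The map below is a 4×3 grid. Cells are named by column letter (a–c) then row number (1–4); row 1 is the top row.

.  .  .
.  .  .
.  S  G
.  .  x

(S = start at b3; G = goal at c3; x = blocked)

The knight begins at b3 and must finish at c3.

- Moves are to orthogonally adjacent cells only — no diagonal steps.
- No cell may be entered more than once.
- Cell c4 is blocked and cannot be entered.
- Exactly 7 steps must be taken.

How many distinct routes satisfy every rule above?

5

Need simple routes of exactly 7 moves from b3 to c3 (Manhattan distance 1, so 3 moves are spent on a detour and 3 undoing it).
Enumerating: b3 b2 a2 a1 b1 c1 c2 c3 | b3 b4 a4 a3 a2 b2 c2 c3 | b3 a3 a2 a1 b1 b2 c2 c3 | b3 a3 a2 a1 b1 c1 c2 c3 | b3 a3 a2 b2 b1 c1 c2 c3.
That gives 5 routes.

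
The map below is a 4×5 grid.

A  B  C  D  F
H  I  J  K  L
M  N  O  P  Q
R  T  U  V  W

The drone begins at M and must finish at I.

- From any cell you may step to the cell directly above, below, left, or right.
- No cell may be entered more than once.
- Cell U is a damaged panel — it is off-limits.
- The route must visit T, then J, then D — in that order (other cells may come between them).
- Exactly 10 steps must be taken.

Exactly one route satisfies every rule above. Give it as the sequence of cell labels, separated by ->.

M -> R -> T -> N -> O -> J -> K -> D -> C -> B -> I

The waypoints must appear in the order T, J, D, with no cell reused.
Route from M: down to R, right to T, up to N, right to O, up to J, right to K, up to D, 2× left (reaching B), down to I — 10 moves in all.
Check: order respected (T at step 2, J at step 5, D at step 7); 10 moves as required.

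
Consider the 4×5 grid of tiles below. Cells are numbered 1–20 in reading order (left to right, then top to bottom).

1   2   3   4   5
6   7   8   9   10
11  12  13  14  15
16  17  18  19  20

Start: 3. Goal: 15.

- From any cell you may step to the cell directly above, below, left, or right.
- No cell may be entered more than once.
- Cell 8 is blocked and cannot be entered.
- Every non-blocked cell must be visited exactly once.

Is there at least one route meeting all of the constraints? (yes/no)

One route that works: 3 → 4 → 5 → 10 → 9 → 14 → 13 → 12 → 7 → 2 → 1 → 6 → 11 → 16 → 17 → 18 → 19 → 20 → 15.

yes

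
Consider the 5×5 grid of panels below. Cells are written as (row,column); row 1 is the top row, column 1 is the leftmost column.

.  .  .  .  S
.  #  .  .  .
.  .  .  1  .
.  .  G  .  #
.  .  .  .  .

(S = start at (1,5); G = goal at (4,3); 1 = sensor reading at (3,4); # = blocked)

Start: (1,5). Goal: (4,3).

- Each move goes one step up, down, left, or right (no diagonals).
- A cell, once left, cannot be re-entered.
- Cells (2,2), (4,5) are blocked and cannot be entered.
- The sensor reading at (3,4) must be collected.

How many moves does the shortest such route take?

5

Any route passes through (3,4) somewhere between (1,5) and (4,3). Summing Manhattan distances along the two legs ((1,5) → (3,4) → (4,3)) gives a lower bound of 3 + 2 = 5 moves.
A route of 5 moves achieves this: (1,5) → (2,5) → (3,5) → (3,4) → (4,4) → (4,3).
Since 5 matches the lower bound, it is optimal.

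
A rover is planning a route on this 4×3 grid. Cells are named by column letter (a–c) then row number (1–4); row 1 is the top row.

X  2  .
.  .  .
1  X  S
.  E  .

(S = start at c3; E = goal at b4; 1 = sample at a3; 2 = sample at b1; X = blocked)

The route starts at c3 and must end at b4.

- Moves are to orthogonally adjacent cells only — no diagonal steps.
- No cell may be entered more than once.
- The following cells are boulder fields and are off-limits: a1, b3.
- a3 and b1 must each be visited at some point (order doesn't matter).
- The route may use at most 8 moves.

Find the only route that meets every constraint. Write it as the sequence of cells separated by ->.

Any route must reach a3 and b1 and still end at b4 within 8 moves, so the order of the required stops is forced.
Route from c3: up 2 to c1, left 1 to b1, down 1 to b2, left 1 to a2, down 2 to a4, right 1 to b4 — 8 moves in all.
Check: all required cells visited; 8 ≤ 8 moves.

c3 -> c2 -> c1 -> b1 -> b2 -> a2 -> a3 -> a4 -> b4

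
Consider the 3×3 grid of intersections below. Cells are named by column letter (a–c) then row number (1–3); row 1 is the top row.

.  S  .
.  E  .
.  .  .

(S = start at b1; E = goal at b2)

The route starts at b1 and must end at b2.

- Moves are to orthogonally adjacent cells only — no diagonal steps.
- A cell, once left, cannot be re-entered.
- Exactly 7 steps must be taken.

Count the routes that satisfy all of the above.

2

Need simple routes of exactly 7 moves from b1 to b2 (Manhattan distance 1, so 3 moves are spent on a detour and 3 undoing it).
Enumerating: b1 a1 a2 a3 b3 c3 c2 b2 | b1 c1 c2 c3 b3 a3 a2 b2.
That gives 2 routes.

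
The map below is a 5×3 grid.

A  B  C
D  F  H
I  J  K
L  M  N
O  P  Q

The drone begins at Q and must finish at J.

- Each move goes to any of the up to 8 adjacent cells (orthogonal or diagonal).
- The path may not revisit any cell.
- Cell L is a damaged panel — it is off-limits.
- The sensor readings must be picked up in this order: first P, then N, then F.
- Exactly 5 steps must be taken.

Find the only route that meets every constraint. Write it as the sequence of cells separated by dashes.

The waypoints must appear in the order P, N, F, with no cell reused.
Route from Q: left to P, up-right to N, up to K, up-left to F, down to J — 5 moves in all.
Check: order respected (P at step 1, N at step 2, F at step 4); 5 moves as required.

Q - P - N - K - F - J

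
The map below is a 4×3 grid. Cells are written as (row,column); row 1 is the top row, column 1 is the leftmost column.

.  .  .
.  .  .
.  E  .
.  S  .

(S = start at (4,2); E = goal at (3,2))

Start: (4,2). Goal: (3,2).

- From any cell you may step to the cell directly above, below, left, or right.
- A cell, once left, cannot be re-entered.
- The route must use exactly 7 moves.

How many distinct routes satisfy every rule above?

Need simple routes of exactly 7 moves from (4,2) to (3,2) (Manhattan distance 1, so 3 moves are spent on a detour and 3 undoing it).
Enumerating: (4,2) (4,1) (3,1) (2,1) (1,1) (1,2) (2,2) (3,2) | (4,2) (4,1) (3,1) (2,1) (2,2) (2,3) (3,3) (3,2) | (4,2) (4,3) (3,3) (2,3) (1,3) (1,2) (2,2) (3,2) | (4,2) (4,3) (3,3) (2,3) (2,2) (2,1) (3,1) (3,2).
That gives 4 routes.

4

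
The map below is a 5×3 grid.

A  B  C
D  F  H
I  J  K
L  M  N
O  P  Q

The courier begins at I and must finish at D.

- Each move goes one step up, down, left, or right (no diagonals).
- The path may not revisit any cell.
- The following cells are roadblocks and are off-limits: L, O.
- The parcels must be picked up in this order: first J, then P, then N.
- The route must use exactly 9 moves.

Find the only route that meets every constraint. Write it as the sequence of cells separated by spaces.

The waypoints must appear in the order J, P, N, with no cell reused.
Route from I: right to J, 2× down (reaching P), right to Q, 3× up (reaching H), 2× left (reaching D) — 9 moves in all.
Check: order respected (J at step 1, P at step 3, N at step 5); 9 moves as required.

I J M P Q N K H F D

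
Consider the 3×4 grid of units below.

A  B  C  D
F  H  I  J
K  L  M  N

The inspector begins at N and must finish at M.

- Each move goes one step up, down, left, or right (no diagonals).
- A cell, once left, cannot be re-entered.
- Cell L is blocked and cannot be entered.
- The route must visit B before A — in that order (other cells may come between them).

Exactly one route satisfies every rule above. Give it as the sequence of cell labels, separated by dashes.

The waypoints must appear in the order B, A, with no cell reused.
Route from N: 2× up (reaching D), 3× left (reaching A), down to F, 2× right (reaching I), down to M — 9 moves in all.
Check: order respected (B at step 4, A at step 5).

N - J - D - C - B - A - F - H - I - M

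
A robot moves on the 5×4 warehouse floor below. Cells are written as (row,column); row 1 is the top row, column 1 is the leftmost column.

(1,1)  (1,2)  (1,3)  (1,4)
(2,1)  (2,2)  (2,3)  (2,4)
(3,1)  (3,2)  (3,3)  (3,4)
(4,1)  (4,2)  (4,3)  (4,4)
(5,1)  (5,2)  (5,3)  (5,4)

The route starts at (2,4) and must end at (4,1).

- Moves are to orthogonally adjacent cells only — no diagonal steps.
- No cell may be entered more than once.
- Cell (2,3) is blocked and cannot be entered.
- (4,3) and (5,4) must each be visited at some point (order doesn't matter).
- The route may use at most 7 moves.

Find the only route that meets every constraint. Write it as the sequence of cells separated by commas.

(2,4), (3,4), (4,4), (5,4), (5,3), (4,3), (4,2), (4,1)

The 7-move cap with required stops at (4,3), (5,4) leaves no slack for detours.
Route from (2,4): down 3 to (5,4), left 1 to (5,3), up 1 to (4,3), left 2 to (4,1) — 7 moves in all.
Check: all required cells visited; 7 ≤ 7 moves.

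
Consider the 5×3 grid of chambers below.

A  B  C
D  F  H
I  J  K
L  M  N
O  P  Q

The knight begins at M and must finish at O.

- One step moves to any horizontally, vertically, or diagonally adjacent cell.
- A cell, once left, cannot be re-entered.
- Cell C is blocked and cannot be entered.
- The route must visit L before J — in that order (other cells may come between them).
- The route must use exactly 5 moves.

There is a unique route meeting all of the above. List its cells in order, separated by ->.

The waypoints must appear in the order L, J, with no cell reused.
Route from M: left 1 to L, up-right 1 to J, down-right 1 to N, down-left 1 to P, left 1 to O — 5 moves in all.
Check: order respected (L at step 1, J at step 2); 5 moves as required.

M -> L -> J -> N -> P -> O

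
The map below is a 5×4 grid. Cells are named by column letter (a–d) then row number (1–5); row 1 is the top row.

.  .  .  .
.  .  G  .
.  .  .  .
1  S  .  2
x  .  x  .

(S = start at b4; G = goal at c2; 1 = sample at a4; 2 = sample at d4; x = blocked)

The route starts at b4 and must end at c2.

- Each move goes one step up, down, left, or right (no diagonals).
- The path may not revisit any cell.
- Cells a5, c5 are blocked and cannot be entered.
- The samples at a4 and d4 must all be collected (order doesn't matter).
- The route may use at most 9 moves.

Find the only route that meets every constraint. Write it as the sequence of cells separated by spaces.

b4 a4 a3 b3 c3 c4 d4 d3 d2 c2

The budget equals the shortest possible length, so every move has to be on a shortest route through the required cells.
Route from b4: left 1 to a4, up 1 to a3, right 2 to c3, down 1 to c4, right 1 to d4, up 2 to d2, left 1 to c2 — 9 moves in all.
Check: all required cells visited; 9 ≤ 9 moves.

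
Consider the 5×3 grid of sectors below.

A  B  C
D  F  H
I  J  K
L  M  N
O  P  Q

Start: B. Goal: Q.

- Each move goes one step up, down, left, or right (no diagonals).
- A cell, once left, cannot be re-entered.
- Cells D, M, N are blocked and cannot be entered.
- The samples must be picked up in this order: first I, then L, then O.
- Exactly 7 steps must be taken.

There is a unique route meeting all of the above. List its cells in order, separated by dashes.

The waypoints must appear in the order I, L, O, with no cell reused.
Route from B: 2× down (reaching J), left to I, 2× down (reaching O), 2× right (reaching Q) — 7 moves in all.
Check: order respected (I at step 3, L at step 4, O at step 5); 7 moves as required.

B - F - J - I - L - O - P - Q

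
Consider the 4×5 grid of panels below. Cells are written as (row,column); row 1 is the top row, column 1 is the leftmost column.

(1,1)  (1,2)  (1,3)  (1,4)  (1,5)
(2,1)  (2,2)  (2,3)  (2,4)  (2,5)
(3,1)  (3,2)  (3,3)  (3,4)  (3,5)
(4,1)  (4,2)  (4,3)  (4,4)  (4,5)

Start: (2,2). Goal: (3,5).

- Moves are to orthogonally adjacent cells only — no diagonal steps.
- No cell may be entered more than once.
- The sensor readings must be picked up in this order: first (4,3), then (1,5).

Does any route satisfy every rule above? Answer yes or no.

yes

One route that works: (2,2) → (3,2) → (4,2) → (4,3) → (3,3) → (2,3) → (1,3) → (1,4) → (1,5) → (2,5) → (3,5).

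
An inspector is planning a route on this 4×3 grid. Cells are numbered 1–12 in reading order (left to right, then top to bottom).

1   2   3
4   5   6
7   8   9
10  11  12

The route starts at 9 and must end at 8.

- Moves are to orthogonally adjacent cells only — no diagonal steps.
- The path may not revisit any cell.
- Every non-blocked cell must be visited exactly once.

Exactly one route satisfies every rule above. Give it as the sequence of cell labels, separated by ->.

Need to visit all 12 open cells exactly once, starting at 9 and ending at 8.
Cell 10 has only two open neighbours (7 and 11), so the path must pass straight through it: one of those is the cell it's entered from and the other is where it exits.
Route from 9: down to 12, 2× left (reaching 10), 3× up (reaching 1), 2× right (reaching 3), down to 6, left to 5, down to 8 — 11 moves in all.
Check: all 12 open cells covered.

9 -> 12 -> 11 -> 10 -> 7 -> 4 -> 1 -> 2 -> 3 -> 6 -> 5 -> 8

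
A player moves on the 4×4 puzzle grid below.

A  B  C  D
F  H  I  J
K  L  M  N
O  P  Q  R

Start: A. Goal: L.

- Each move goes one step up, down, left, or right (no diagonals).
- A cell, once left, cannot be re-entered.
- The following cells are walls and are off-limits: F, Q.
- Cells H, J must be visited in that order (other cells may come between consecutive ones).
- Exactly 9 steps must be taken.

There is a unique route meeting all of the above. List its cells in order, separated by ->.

The waypoints must appear in the order H, J, with no cell reused.
Route from A: right to B, down to H, right to I, up to C, right to D, 2× down (reaching N), 2× left (reaching L) — 9 moves in all.
Check: order respected (H at step 2, J at step 6); 9 moves as required.

A -> B -> H -> I -> C -> D -> J -> N -> M -> L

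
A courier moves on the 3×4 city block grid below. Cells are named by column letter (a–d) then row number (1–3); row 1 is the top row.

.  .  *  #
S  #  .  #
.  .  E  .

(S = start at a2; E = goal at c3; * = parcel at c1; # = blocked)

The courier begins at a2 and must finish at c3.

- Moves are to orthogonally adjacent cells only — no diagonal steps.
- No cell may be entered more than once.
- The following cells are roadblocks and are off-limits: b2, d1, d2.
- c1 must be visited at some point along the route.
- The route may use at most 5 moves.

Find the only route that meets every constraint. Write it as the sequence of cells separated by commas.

The 5-move cap with required stops at c1 leaves no slack for detours.
Route from a2: up 1 to a1, right 2 to c1, down 2 to c3 — 5 moves in all.
Check: all required cells visited; 5 ≤ 5 moves.

a2, a1, b1, c1, c2, c3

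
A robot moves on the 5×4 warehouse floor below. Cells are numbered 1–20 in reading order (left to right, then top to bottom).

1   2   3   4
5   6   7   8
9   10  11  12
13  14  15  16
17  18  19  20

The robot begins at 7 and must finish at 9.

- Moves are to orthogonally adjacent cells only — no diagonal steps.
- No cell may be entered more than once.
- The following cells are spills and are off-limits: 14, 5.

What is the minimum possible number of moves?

3

The Manhattan distance from 7 to 9 is |2−3| + |3−1| = 3, so at least 3 moves are needed.
A route of 3 moves achieves this: 7 → 11 → 10 → 9.
Since 3 matches the lower bound, it is optimal.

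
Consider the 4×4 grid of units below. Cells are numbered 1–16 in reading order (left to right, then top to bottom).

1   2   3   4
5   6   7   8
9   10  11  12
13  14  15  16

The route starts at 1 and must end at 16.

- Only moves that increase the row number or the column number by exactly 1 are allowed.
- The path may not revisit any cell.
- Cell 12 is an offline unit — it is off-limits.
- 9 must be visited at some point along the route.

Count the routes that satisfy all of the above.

A right/down-only route from 1 to 16 makes exactly 3 down-moves and 3 right-moves in some order.
With no other constraints that would be C(6,3) = 20 routes.
Split at 9 and multiply the segment counts (each segment already excludes blocked cells): 1→9: 1; 9→16: 3; product = 3.
That gives 3 routes.

3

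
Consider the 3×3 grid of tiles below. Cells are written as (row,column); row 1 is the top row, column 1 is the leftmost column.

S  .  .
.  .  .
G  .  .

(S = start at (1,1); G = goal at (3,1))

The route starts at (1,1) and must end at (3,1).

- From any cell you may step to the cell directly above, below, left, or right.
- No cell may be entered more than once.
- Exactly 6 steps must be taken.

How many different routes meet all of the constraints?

Need simple routes of exactly 6 moves from (1,1) to (3,1) (Manhattan distance 2, so 2 moves are spent on a detour and 2 undoing it).
Enumerating: (1,1) (2,1) (2,2) (2,3) (3,3) (3,2) (3,1) | (1,1) (1,2) (2,2) (2,3) (3,3) (3,2) (3,1) | (1,1) (1,2) (1,3) (2,3) (3,3) (3,2) (3,1) | (1,1) (1,2) (1,3) (2,3) (2,2) (3,2) (3,1) | (1,1) (1,2) (1,3) (2,3) (2,2) (2,1) (3,1).
That gives 5 routes.

5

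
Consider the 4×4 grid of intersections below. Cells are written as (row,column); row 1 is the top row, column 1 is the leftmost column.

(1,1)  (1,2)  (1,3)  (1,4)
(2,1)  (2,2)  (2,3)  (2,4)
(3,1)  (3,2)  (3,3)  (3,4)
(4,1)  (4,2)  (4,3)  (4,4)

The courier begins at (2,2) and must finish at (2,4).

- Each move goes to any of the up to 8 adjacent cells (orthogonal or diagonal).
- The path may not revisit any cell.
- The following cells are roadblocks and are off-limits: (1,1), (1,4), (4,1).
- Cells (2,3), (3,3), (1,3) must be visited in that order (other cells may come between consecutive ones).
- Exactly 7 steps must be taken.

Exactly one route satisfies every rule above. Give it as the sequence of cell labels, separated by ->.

The waypoints must appear in the order (2,3), (3,3), (1,3), with no cell reused.
Route from (2,2): right 1 to (2,3), down 1 to (3,3), left 1 to (3,2), up-left 1 to (2,1), up-right 1 to (1,2), right 1 to (1,3), down-right 1 to (2,4) — 7 moves in all.
Check: order respected ((2,3) at step 1, (3,3) at step 2, (1,3) at step 6); 7 moves as required.

(2,2) -> (2,3) -> (3,3) -> (3,2) -> (2,1) -> (1,2) -> (1,3) -> (2,4)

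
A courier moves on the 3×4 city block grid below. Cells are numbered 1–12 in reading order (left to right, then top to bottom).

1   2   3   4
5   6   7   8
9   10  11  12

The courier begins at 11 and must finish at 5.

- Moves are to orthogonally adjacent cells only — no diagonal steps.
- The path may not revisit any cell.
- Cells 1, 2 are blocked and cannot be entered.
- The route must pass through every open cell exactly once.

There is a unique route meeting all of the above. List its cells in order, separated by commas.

11, 12, 8, 4, 3, 7, 6, 10, 9, 5

Need to visit all 10 open cells exactly once, starting at 11 and ending at 5.
Cell 4 has only two open neighbours (8 and 3), so the path must pass straight through it: one of those is the cell it's entered from and the other is where it exits.
Route from 11: right 1 to 12, up 2 to 4, left 1 to 3, down 1 to 7, left 1 to 6, down 1 to 10, left 1 to 9, up 1 to 5 — 9 moves in all.
Check: all 10 open cells covered.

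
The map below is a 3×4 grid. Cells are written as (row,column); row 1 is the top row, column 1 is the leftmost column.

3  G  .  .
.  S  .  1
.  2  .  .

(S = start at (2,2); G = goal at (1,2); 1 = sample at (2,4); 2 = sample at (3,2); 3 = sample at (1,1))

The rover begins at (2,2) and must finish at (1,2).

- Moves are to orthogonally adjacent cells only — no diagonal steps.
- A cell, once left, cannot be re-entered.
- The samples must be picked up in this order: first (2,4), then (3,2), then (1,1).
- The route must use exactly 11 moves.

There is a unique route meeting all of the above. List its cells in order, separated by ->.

The waypoints must appear in the order (2,4), (3,2), (1,1), with no cell reused.
Route from (2,2): right to (2,3), up to (1,3), right to (1,4), 2× down (reaching (3,4)), 3× left (reaching (3,1)), 2× up (reaching (1,1)), right to (1,2) — 11 moves in all.
Check: order respected (1 at step 4, 2 at step 7, 3 at step 10); 11 moves as required.

(2,2) -> (2,3) -> (1,3) -> (1,4) -> (2,4) -> (3,4) -> (3,3) -> (3,2) -> (3,1) -> (2,1) -> (1,1) -> (1,2)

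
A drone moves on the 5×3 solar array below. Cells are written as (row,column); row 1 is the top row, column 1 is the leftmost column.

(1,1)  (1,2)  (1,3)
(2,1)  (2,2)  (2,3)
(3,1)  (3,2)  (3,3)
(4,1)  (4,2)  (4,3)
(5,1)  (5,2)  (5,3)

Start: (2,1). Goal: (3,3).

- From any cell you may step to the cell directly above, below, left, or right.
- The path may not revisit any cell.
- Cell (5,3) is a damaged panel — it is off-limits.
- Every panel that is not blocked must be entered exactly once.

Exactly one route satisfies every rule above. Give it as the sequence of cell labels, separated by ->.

(2,1) -> (1,1) -> (1,2) -> (1,3) -> (2,3) -> (2,2) -> (3,2) -> (3,1) -> (4,1) -> (5,1) -> (5,2) -> (4,2) -> (4,3) -> (3,3)

Need to visit all 14 open cells exactly once, starting at (2,1) and ending at (3,3).
Cell (1,1) has only two open neighbours ((2,1) and (1,2)), so the path must pass straight through it: one of those is the cell it's entered from and the other is where it exits.
Route from (2,1): up 1 to (1,1), right 2 to (1,3), down 1 to (2,3), left 1 to (2,2), down 1 to (3,2), left 1 to (3,1), down 2 to (5,1), right 1 to (5,2), up 1 to (4,2), right 1 to (4,3), up 1 to (3,3) — 13 moves in all.
Check: all 14 open cells covered.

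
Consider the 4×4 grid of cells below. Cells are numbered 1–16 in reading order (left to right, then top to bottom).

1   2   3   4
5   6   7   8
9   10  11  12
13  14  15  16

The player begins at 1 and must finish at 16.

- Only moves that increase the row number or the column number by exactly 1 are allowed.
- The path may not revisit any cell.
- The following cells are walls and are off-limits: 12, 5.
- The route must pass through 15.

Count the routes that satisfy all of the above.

4

A right/down-only route from 1 to 16 makes exactly 3 down-moves and 3 right-moves in some order.
With no other constraints that would be C(6,3) = 20 routes.
Split at 15 and multiply the segment counts (each segment already excludes blocked cells): 1→15: 4; 15→16: 1; product = 4.
That gives 4 routes.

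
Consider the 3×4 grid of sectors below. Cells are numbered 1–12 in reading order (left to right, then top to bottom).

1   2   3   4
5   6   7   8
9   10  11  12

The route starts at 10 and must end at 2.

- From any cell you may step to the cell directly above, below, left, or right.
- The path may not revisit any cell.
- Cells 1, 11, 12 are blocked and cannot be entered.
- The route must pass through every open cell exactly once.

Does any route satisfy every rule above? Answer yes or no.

yes

One route that works: 10 → 9 → 5 → 6 → 7 → 8 → 4 → 3 → 2.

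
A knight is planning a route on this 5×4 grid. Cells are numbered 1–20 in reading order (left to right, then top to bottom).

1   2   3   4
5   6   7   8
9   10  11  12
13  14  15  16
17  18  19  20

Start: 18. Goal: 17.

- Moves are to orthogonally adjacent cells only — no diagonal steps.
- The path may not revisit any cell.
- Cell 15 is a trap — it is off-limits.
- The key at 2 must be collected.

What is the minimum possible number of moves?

Any route passes through 2 somewhere between 18 and 17. Summing Manhattan distances along the two legs (18 → 2 → 17) gives a lower bound of 4 + 5 = 9 moves.
A route of 9 moves achieves this: 18 → 14 → 10 → 6 → 2 → 1 → 5 → 9 → 13 → 17.
Since 9 matches the lower bound, it is optimal.

9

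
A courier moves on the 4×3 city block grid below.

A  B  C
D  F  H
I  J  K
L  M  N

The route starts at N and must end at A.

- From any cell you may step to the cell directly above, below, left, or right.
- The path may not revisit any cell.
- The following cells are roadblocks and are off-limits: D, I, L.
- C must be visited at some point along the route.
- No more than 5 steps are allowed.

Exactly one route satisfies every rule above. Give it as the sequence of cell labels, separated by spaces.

The 5-move cap with required stops at C leaves no slack for detours.
Route from N: 3× up (reaching C), 2× left (reaching A) — 5 moves in all.
Check: all required cells visited; 5 ≤ 5 moves.

N K H C B A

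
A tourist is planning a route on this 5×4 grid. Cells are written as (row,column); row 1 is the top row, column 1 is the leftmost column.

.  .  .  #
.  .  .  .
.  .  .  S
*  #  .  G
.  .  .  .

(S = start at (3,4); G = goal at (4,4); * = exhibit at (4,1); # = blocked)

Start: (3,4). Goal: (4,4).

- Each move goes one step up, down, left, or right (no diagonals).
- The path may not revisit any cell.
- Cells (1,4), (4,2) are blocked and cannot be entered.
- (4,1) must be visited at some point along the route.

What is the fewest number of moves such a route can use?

Any route passes through (4,1) somewhere between (3,4) and (4,4). Summing Manhattan distances along the two legs ((3,4) → (4,1) → (4,4)) gives a lower bound of 4 + 3 = 7 moves.
That bound ignores the blocked cells. Measuring each leg by the fewest moves that actually steer around them ((3,4)→(4,1): 4; (4,1)→(4,4): 5) raises the lower bound to 9.
A route of 9 moves exists: (3,4) → (3,3) → (3,2) → (3,1) → (4,1) → (5,1) → (5,2) → (5,3) → (4,3) → (4,4).
Since 9 matches that lower bound, it is optimal.

9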